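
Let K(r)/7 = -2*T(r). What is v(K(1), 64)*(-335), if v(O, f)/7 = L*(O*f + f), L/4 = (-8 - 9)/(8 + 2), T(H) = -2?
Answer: 29595776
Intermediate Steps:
L = -34/5 (L = 4*((-8 - 9)/(8 + 2)) = 4*(-17/10) = -34/5 ≈ -6.8000)
K(r) = 28 (K(r) = 7*(-2*(-2)) = 7*4 = 28)
v(O, f) = -238*f/5 - 238*O*f/5 (v(O, f) = 7*(-34*(O*f + f)/5) = 7*(-34*(f + O*f)/5) = 7*(-34*f/5 - 34*O*f/5) = -238*f/5 - 238*O*f/5)
v(K(1), 64)*(-335) = -238/5*64*(1 + 28)*(-335) = -238/5*64*29*(-335) = -441728/5*(-335) = 29595776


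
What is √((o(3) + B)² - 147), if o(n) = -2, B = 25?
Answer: √382 ≈ 19.545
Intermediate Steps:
√((o(3) + B)² - 147) = √((-2 + 25)² - 147) = √(23² - 147) = √(529 - 147) = √382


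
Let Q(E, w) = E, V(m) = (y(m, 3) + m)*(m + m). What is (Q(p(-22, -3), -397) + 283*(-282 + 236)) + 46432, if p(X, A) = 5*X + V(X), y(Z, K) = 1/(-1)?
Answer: 34316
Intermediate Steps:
y(Z, K) = -1
V(m) = 2*m*(-1 + m) (V(m) = (-1 + m)*(m + m) = (-1 + m)*(2*m) = 2*m*(-1 + m))
p(X, A) = 5*X + 2*X*(-1 + X)
(Q(p(-22, -3), -397) + 283*(-282 + 236)) + 46432 = (-22*(3 + 2*(-22)) + 283*(-282 + 236)) + 46432 = (-22*(3 - 44) + 283*(-46)) + 46432 = (-22*(-41) - 13018) + 46432 = (902 - 13018) + 46432 = -12116 + 46432 = 34316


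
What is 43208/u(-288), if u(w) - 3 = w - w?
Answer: 43208/3 ≈ 14403.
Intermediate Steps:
u(w) = 3 (u(w) = 3 + (w - w) = 3 + 0 = 3)
43208/u(-288) = 43208/3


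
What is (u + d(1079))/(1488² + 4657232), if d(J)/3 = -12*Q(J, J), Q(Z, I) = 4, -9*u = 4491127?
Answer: -4492423/61842384 ≈ -0.072643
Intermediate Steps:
u = -4491127/9 (u = -⅑*4491127 = -4491127/9 ≈ -4.9901e+5)
d(J) = -144 (d(J) = 3*(-12*4) = 3*(-48) = -144)
(u + d(1079))/(1488² + 4657232) = (-4491127/9 - 144)/(1488² + 4657232) = -4492423/(9*(2214144 + 4657232)) = -4492423/9/6871376 = -4492423/9*1/6871376 = -4492423/61842384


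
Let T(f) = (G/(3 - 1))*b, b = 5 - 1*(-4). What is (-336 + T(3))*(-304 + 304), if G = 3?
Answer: 0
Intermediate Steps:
b = 9 (b = 5 + 4 = 9)
T(f) = 27/2 (T(f) = (3/(3 - 1))*9 = (3/2)*9 = 27/2)
(-336 + T(3))*(-304 + 304) = (-336 + 27/2)*(-304 + 304) = -645/2*0 = 0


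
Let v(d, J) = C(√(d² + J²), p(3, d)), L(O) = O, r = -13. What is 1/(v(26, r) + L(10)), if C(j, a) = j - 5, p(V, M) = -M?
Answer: -1/164 + 13*√5/820 ≈ 0.029352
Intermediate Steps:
C(j, a) = -5 + j
v(d, J) = -5 + √(J² + d²) (v(d, J) = -5 + √(d² + J²) = -5 + √(J² + d²))
1/(v(26, r) + L(10)) = 1/((-5 + √((-13)² + 26²)) + 10) = 1/((-5 + √(169 + 676)) + 10) = 1/((-5 + √845) + 10) = 1/((-5 + 13*√5) + 10) = 1/(5 + 13*√5)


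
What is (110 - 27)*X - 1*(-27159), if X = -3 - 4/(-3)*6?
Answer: 27574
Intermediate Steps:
X = 5 (X = -3 - 4*(-⅓)*6 = -3 + (4/3)*6 = -3 + 8 = 5)
(110 - 27)*X - 1*(-27159) = (110 - 27)*5 - 1*(-27159) = 83*5 + 27159 = 415 + 27159 = 27574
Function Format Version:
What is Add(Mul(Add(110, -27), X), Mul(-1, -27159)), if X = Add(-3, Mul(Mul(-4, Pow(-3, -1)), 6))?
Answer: 27574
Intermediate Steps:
X = 5 (X = Add(-3, Mul(Mul(-4, Rational(-1, 3)), 6)) = Add(-3, Mul(Rational(4, 3), 6)) = Add(-3, 8) = 5)
Add(Mul(Add(110, -27), X), Mul(-1, -27159)) = Add(Mul(Add(110, -27), 5), Mul(-1, -27159)) = Add(Mul(83, 5), 27159) = Add(415, 27159) = 27574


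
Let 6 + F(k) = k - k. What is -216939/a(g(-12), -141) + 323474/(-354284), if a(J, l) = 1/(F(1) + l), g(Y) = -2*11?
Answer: 5649064063949/177142 ≈ 3.1890e+7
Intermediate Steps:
F(k) = -6 (F(k) = -6 + (k - k) = -6 + 0 = -6)
g(Y) = -22
a(J, l) = 1/(-6 + l)
-216939/a(g(-12), -141) + 323474/(-354284) = -216939/(1/(-6 - 141)) + 323474/(-354284) = -216939/(1/(-147)) + 323474*(-1/354284) = -216939/(-1/147) - 161737/177142 = -216939*(-147) - 161737/177142 = 31890033 - 161737/177142 = 5649064063949/177142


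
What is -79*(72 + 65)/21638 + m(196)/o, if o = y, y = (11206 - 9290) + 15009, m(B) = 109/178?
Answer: -8150888102/16296930175 ≈ -0.50015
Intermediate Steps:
m(B) = 109/178 (m(B) = 109*(1/178) = 109/178)
y = 16925 (y = 1916 + 15009 = 16925)
o = 16925
-79*(72 + 65)/21638 + m(196)/o = -79*(72 + 65)/21638 + (109/178)/16925 = -79*137*(1/21638) + (109/178)*(1/16925) = -10823*1/21638 + 109/3012650 = -10823/21638 + 109/3012650 = -8150888102/16296930175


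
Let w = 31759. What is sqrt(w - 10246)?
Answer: sqrt(21513) ≈ 146.67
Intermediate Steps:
sqrt(w - 10246) = sqrt(31759 - 10246) = sqrt(21513)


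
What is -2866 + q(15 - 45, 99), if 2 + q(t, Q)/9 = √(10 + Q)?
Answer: -2884 + 9*√109 ≈ -2790.0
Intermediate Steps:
q(t, Q) = -18 + 9*√(10 + Q)
-2866 + q(15 - 45, 99) = -2866 + (-18 + 9*√(10 + 99)) = -2866 + (-18 + 9*√109) = -2884 + 9*√109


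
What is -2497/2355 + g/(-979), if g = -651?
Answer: -911458/2305545 ≈ -0.39533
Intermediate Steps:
-2497/2355 + g/(-979) = -2497/2355 - 651/(-979) = -2497*1/2355 - 651*(-1/979) = -2497/2355 + 651/979 = -911458/2305545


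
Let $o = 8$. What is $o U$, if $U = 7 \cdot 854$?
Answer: $47824$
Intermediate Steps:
$U = 5978$
$o U = 8 \cdot 5978 = 47824$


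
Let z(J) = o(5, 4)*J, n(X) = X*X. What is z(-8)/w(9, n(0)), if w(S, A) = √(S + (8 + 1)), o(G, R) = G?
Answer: -20*√2/3 ≈ -9.4281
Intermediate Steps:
n(X) = X²
w(S, A) = √(9 + S) (w(S, A) = √(S + 9) = √(9 + S))
z(J) = 5*J
z(-8)/w(9, n(0)) = (5*(-8))/(√(9 + 9)) = -40*√2/6 = -20*√2/3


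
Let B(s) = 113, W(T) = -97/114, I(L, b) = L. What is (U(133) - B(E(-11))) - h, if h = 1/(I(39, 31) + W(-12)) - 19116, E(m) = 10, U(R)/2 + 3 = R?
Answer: 83774673/4349 ≈ 19263.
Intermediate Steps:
U(R) = -6 + 2*R
W(T) = -97/114 (W(T) = -97*1/114 = -97/114)
h = -83135370/4349 (h = 1/(39 - 97/114) - 19116 = 1/(4349/114) - 19116 = 114/4349 - 19116 = -83135370/4349 ≈ -19116.)
(U(133) - B(E(-11))) - h = ((-6 + 2*133) - 1*113) - 1*(-83135370/4349) = ((-6 + 266) - 113) + 83135370/4349 = (260 - 113) + 83135370/4349 = 147 + 83135370/4349 = 83774673/4349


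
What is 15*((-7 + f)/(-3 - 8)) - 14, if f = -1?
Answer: -34/11 ≈ -3.0909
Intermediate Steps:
15*((-7 + f)/(-3 - 8)) - 14 = 15*((-7 - 1)/(-3 - 8)) - 14 = 15*(-8/(-11)) - 14 = 15*(-8*(-1/11)) - 14 = 15*(8/11) - 14 = 120/11 - 14 = -34/11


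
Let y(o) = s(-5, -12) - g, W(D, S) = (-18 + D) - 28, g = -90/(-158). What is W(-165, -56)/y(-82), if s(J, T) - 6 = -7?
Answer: 16669/124 ≈ 134.43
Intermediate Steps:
s(J, T) = -1 (s(J, T) = 6 - 7 = -1)
g = 45/79 (g = -90*(-1/158) = 45/79 ≈ 0.56962)
W(D, S) = -46 + D
y(o) = -124/79 (y(o) = -1 - 1*45/79 = -1 - 45/79 = -124/79)
W(-165, -56)/y(-82) = (-46 - 165)/(-124/79) = -211*(-79/124) = 16669/124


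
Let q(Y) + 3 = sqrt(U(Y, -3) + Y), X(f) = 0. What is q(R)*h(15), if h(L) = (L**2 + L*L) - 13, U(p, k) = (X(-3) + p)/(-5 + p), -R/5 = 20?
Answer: -1311 + 1748*I*sqrt(2730)/21 ≈ -1311.0 + 4349.1*I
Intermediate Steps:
R = -100 (R = -5*20 = -100)
U(p, k) = p/(-5 + p) (U(p, k) = (0 + p)/(-5 + p) = p/(-5 + p))
h(L) = -13 + 2*L**2 (h(L) = (L**2 + L**2) - 13 = 2*L**2 - 13 = -13 + 2*L**2)
q(Y) = -3 + sqrt(Y + Y/(-5 + Y)) (q(Y) = -3 + sqrt(Y/(-5 + Y) + Y) = -3 + sqrt(Y + Y/(-5 + Y)))
q(R)*h(15) = (-3 + sqrt(-100*(-4 - 100)/(-5 - 100)))*(-13 + 2*15**2) = (-3 + sqrt(-100*(-104)/(-105)))*(-13 + 2*225) = (-3 + sqrt(-100*(-1/105)*(-104)))*(-13 + 450) = (-3 + sqrt(-2080/21))*437 = (-3 + 4*I*sqrt(2730)/21)*437 = -1311 + 1748*I*sqrt(2730)/21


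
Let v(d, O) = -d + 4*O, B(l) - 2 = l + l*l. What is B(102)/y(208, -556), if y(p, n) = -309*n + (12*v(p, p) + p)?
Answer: 2627/44875 ≈ 0.058540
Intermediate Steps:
B(l) = 2 + l + l**2 (B(l) = 2 + (l + l*l) = 2 + (l + l**2) = 2 + l + l**2)
y(p, n) = -309*n + 37*p (y(p, n) = -309*n + (12*(-p + 4*p) + p) = -309*n + (12*(3*p) + p) = -309*n + (36*p + p) = -309*n + 37*p)
B(102)/y(208, -556) = (2 + 102 + 102**2)/(-309*(-556) + 37*208) = (2 + 102 + 10404)/(171804 + 7696) = 10508/179500 = 10508*(1/179500) = 2627/44875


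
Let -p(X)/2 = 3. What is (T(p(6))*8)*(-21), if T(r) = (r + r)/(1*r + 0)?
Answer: -336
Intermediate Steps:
p(X) = -6 (p(X) = -2*3 = -6)
T(r) = 2 (T(r) = (2*r)/(r + 0) = (2*r)/r = 2)
(T(p(6))*8)*(-21) = (2*8)*(-21) = 16*(-21) = -336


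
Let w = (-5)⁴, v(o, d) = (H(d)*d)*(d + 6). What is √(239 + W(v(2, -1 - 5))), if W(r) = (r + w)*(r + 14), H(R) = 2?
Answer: √8989 ≈ 94.810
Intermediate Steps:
v(o, d) = 2*d*(6 + d) (v(o, d) = (2*d)*(d + 6) = (2*d)*(6 + d) = 2*d*(6 + d))
w = 625
W(r) = (14 + r)*(625 + r) (W(r) = (r + 625)*(r + 14) = (625 + r)*(14 + r) = (14 + r)*(625 + r))
√(239 + W(v(2, -1 - 5))) = √(239 + (8750 + (2*(-1 - 5)*(6 + (-1 - 5)))² + 639*(2*(-1 - 5)*(6 + (-1 - 5))))) = √(239 + (8750 + (2*(-6)*(6 - 6))² + 639*(2*(-6)*(6 - 6)))) = √(239 + (8750 + (2*(-6)*0)² + 639*(2*(-6)*0))) = √(239 + (8750 + 0² + 639*0)) = √(239 + (8750 + 0 + 0)) = √(239 + 8750) = √8989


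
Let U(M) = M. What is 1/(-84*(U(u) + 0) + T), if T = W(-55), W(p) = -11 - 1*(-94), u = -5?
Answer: 1/503 ≈ 0.0019881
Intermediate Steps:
W(p) = 83 (W(p) = -11 + 94 = 83)
T = 83
1/(-84*(U(u) + 0) + T) = 1/(-84*(-5 + 0) + 83) = 1/(-84*(-5) + 83) = 1/(420 + 83) = 1/503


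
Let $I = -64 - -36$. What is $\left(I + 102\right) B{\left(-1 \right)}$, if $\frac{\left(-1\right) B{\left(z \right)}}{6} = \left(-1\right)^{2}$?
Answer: $-444$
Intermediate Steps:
$I = -28$ ($I = -64 + 36 = -28$)
$B{\left(z \right)} = -6$ ($B{\left(z \right)} = - 6 \left(-1\right)^{2} = \left(-6\right) 1 = -6$)
$\left(I + 102\right) B{\left(-1 \right)} = \left(-28 + 102\right) \left(-6\right) = 74 \left(-6\right) = -444$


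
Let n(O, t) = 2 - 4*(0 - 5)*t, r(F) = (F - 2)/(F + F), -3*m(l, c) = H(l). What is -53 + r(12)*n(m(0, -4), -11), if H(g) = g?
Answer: -863/6 ≈ -143.83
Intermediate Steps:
m(l, c) = -l/3
r(F) = (-2 + F)/(2*F) (r(F) = (-2 + F)/((2*F)) = (-2 + F)*(1/(2*F)) = (-2 + F)/(2*F))
n(O, t) = 2 + 20*t (n(O, t) = 2 - (-20)*t = 2 + 20*t)
-53 + r(12)*n(m(0, -4), -11) = -53 + ((1/2)*(-2 + 12)/12)*(2 + 20*(-11)) = -53 + ((1/2)*(1/12)*10)*(2 - 220) = -53 + (5/12)*(-218) = -53 - 545/6 = -863/6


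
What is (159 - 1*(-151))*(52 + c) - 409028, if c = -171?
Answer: -445918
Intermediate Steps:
(159 - 1*(-151))*(52 + c) - 409028 = (159 - 1*(-151))*(52 - 171) - 409028 = (159 + 151)*(-119) - 409028 = 310*(-119) - 409028 = -36890 - 409028 = -445918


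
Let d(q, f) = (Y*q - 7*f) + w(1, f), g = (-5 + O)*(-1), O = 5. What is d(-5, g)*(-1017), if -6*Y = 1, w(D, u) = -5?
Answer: 8475/2 ≈ 4237.5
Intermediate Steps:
g = 0 (g = (-5 + 5)*(-1) = 0*(-1) = 0)
Y = -⅙ (Y = -⅙*1 = -⅙ ≈ -0.16667)
d(q, f) = -5 - 7*f - q/6 (d(q, f) = (-q/6 - 7*f) - 5 = (-7*f - q/6) - 5 = -5 - 7*f - q/6)
d(-5, g)*(-1017) = (-5 - 7*0 - ⅙*(-5))*(-1017) = (-5 + 0 + ⅚)*(-1017) = -25/6*(-1017) = 8475/2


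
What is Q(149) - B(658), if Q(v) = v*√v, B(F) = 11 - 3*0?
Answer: -11 + 149*√149 ≈ 1807.8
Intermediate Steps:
B(F) = 11 (B(F) = 11 + 0 = 11)
Q(v) = v^(3/2)
Q(149) - B(658) = 149^(3/2) - 1*11 = 149*√149 - 11 = -11 + 149*√149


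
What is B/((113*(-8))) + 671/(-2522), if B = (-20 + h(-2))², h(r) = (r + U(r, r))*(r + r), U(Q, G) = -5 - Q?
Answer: -671/2522 ≈ -0.26606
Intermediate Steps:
h(r) = -10*r (h(r) = (r + (-5 - r))*(r + r) = -10*r)
B = 0 (B = (-20 - 10*(-2))² = (-20 + 20)² = 0² = 0)
B/((113*(-8))) + 671/(-2522) = 0/((113*(-8))) + 671/(-2522) = 0/(-904) + 671*(-1/2522) = 0*(-1/904) - 671/2522 = 0 - 671/2522 = -671/2522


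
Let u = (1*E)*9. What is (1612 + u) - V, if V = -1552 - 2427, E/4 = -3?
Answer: 5483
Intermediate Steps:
E = -12 (E = 4*(-3) = -12)
u = -108 (u = (1*(-12))*9 = -12*9 = -108)
V = -3979
(1612 + u) - V = (1612 - 108) - 1*(-3979) = 1504 + 3979 = 5483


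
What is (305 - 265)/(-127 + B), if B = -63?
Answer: -4/19 ≈ -0.21053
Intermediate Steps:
(305 - 265)/(-127 + B) = (305 - 265)/(-127 - 63) = 40/(-190) = 40*(-1/190) = -4/19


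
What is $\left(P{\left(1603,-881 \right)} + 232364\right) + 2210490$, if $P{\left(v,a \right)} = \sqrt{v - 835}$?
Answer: $2442854 + 16 \sqrt{3} \approx 2.4429 \cdot 10^{6}$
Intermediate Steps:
$P{\left(v,a \right)} = \sqrt{-835 + v}$
$\left(P{\left(1603,-881 \right)} + 232364\right) + 2210490 = \left(\sqrt{-835 + 1603} + 232364\right) + 2210490 = \left(\sqrt{768} + 232364\right) + 2210490 = \left(16 \sqrt{3} + 232364\right) + 2210490 = \left(232364 + 16 \sqrt{3}\right) + 2210490 = 2442854 + 16 \sqrt{3}$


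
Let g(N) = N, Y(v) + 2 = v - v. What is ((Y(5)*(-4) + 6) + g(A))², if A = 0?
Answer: 196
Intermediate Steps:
Y(v) = -2 (Y(v) = -2 + (v - v) = -2 + 0 = -2)
((Y(5)*(-4) + 6) + g(A))² = ((-2*(-4) + 6) + 0)² = ((8 + 6) + 0)² = (14 + 0)² = 14² = 196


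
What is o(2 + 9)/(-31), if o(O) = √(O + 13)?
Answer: -2*√6/31 ≈ -0.15803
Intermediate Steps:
o(O) = √(13 + O)
o(2 + 9)/(-31) = √(13 + (2 + 9))/(-31) = -√(13 + 11)/31 = -2*√6/31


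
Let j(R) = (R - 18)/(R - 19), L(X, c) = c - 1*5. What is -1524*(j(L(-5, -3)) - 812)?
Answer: 11124184/9 ≈ 1.2360e+6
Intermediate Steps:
L(X, c) = -5 + c (L(X, c) = c - 5 = -5 + c)
j(R) = (-18 + R)/(-19 + R)
-1524*(j(L(-5, -3)) - 812) = -1524*((-18 + (-5 - 3))/(-19 + (-5 - 3)) - 812) = -1524*((-18 - 8)/(-19 - 8) - 812) = -1524*(-26/(-27) - 812) = -1524*(-1/27*(-26) - 812) = -1524*(26/27 - 812) = -1524*(-21898/27) = 11124184/9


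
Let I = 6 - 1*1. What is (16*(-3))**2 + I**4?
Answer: 2929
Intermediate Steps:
I = 5 (I = 6 - 1 = 5)
(16*(-3))**2 + I**4 = (16*(-3))**2 + 5**4 = (-48)**2 + 625 = 2304 + 625 = 2929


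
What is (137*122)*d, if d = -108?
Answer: -1805112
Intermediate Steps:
(137*122)*d = (137*122)*(-108) = 16714*(-108) = -1805112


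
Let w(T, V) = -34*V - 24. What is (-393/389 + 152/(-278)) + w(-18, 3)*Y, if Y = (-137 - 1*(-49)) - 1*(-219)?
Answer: -892580117/54071 ≈ -16508.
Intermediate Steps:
w(T, V) = -24 - 34*V
Y = 131 (Y = (-137 + 49) + 219 = -88 + 219 = 131)
(-393/389 + 152/(-278)) + w(-18, 3)*Y = (-393/389 + 152/(-278)) + (-24 - 34*3)*131 = (-393*1/389 + 152*(-1/278)) + (-24 - 102)*131 = (-393/389 - 76/139) - 126*131 = -84191/54071 - 16506 = -892580117/54071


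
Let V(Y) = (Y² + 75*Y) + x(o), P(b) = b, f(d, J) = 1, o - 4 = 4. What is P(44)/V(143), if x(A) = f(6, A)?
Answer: 44/31175 ≈ 0.0014114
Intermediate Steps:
o = 8 (o = 4 + 4 = 8)
x(A) = 1
V(Y) = 1 + Y² + 75*Y (V(Y) = (Y² + 75*Y) + 1 = 1 + Y² + 75*Y)
P(44)/V(143) = 44/(1 + 143² + 75*143) = 44/(1 + 20449 + 10725) = 44/31175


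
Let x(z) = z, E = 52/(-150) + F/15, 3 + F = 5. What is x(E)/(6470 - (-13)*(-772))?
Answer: 8/133725 ≈ 5.9824e-5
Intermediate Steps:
F = 2 (F = -3 + 5 = 2)
E = -16/75 (E = 52/(-150) + 2/15 = 52*(-1/150) + 2*(1/15) = -26/75 + 2/15 = -16/75 ≈ -0.21333)
x(E)/(6470 - (-13)*(-772)) = -16/(75*(6470 - (-13)*(-772))) = -16/(75*(6470 - 1*10036)) = -16/(75*(6470 - 10036)) = -16/75/(-3566) = -16/75*(-1/3566) = 8/133725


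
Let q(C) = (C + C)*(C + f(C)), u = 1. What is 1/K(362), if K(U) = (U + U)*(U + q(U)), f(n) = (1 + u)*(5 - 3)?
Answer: 1/192110504 ≈ 5.2053e-9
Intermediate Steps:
f(n) = 4 (f(n) = (1 + 1)*(5 - 3) = 2*2 = 4)
q(C) = 2*C*(4 + C) (q(C) = (C + C)*(C + 4) = (2*C)*(4 + C) = 2*C*(4 + C))
K(U) = 2*U*(U + 2*U*(4 + U)) (K(U) = (U + U)*(U + 2*U*(4 + U)) = (2*U)*(U + 2*U*(4 + U)) = 2*U*(U + 2*U*(4 + U)))
1/K(362) = 1/(362**2*(18 + 4*362)) = 1/(131044*(18 + 1448)) = 1/(131044*1466) = 1/192110504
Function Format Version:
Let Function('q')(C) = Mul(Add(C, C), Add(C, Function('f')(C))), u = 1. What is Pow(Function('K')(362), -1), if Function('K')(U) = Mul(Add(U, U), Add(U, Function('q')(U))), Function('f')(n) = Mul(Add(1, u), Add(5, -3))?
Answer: Rational(1, 192110504) ≈ 5.2053e-9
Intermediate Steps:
Function('f')(n) = 4 (Function('f')(n) = Mul(Add(1, 1), Add(5, -3)) = Mul(2, 2) = 4)
Function('q')(C) = Mul(2, C, Add(4, C)) (Function('q')(C) = Mul(Add(C, C), Add(C, 4)) = Mul(Mul(2, C), Add(4, C)) = Mul(2, C, Add(4, C)))
Function('K')(U) = Mul(2, U, Add(U, Mul(2, U, Add(4, U)))) (Function('K')(U) = Mul(Add(U, U), Add(U, Mul(2, U, Add(4, U)))) = Mul(Mul(2, U), Add(U, Mul(2, U, Add(4, U)))) = Mul(2, U, Add(U, Mul(2, U, Add(4, U)))))
Pow(Function('K')(362), -1) = Pow(Mul(Pow(362, 2), Add(18, Mul(4, 362))), -1) = Pow(Mul(131044, Add(18, 1448)), -1) = Pow(Mul(131044, 1466), -1) = Pow(192110504, -1) = Rational(1, 192110504)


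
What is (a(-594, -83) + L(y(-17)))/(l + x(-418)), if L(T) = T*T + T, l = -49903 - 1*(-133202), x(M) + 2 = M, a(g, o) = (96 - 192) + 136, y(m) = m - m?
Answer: 40/82879 ≈ 0.00048263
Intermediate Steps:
y(m) = 0
a(g, o) = 40 (a(g, o) = -96 + 136 = 40)
x(M) = -2 + M
l = 83299 (l = -49903 + 133202 = 83299)
L(T) = T + T² (L(T) = T² + T = T + T²)
(a(-594, -83) + L(y(-17)))/(l + x(-418)) = (40 + 0*(1 + 0))/(83299 + (-2 - 418)) = (40 + 0*1)/(83299 - 420) = (40 + 0)/82879 = 40*(1/82879) = 40/82879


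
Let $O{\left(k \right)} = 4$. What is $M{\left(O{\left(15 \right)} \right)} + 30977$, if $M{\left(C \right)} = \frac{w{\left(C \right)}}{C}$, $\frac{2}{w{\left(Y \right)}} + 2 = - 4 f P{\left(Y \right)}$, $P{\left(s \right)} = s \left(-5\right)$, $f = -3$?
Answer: $\frac{14992867}{484} \approx 30977.0$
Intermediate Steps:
$P{\left(s \right)} = - 5 s$
$w{\left(Y \right)} = \frac{2}{-2 - 60 Y}$ ($w{\left(Y \right)} = \frac{2}{-2 + \left(-4\right) \left(-3\right) \left(- 5 Y\right)} = \frac{2}{-2 + 12 \left(- 5 Y\right)} = \frac{2}{-2 - 60 Y}$)
$M{\left(C \right)} = \frac{1}{C \left(-1 - 30 C\right)}$ ($M{\left(C \right)} = \frac{1}{\left(-1 - 30 C\right) C} = \frac{1}{C \left(-1 - 30 C\right)}$)
$M{\left(O{\left(15 \right)} \right)} + 30977 = \frac{1}{4 \left(-1 - 120\right)} + 30977 = \frac{1}{4 \left(-121\right)} + 30977 = \frac{1}{4} \left(- \frac{1}{121}\right) + 30977 = - \frac{1}{484} + 30977 = \frac{14992867}{484}$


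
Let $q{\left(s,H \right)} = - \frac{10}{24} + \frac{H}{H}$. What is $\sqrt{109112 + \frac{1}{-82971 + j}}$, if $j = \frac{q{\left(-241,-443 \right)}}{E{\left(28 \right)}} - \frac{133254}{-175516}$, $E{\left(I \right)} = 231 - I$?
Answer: $\frac{14 \sqrt{7384951990449989058758315}}{115176961105} \approx 330.32$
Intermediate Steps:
$q{\left(s,H \right)} = \frac{7}{12}$ ($q{\left(s,H \right)} = \left(-10\right) \frac{1}{24} + 1 = - \frac{5}{12} + 1 = \frac{7}{12}$)
$j = \frac{1057907}{1388172}$ ($j = \frac{7}{12 \left(231 - 28\right)} - \frac{133254}{-175516} = \frac{7}{12 \left(231 - 28\right)} - - \frac{6057}{7978} = \frac{7}{12 \cdot 203} + \frac{6057}{7978} = \frac{7}{12} \cdot \frac{1}{203} + \frac{6057}{7978} = \frac{1}{348} + \frac{6057}{7978} = \frac{1057907}{1388172} \approx 0.76209$)
$\sqrt{109112 + \frac{1}{-82971 + j}} = \sqrt{109112 + \frac{1}{-82971 + \frac{1057907}{1388172}}} = \sqrt{109112 + \frac{1}{- \frac{115176961105}{1388172}}} = \sqrt{109112 - \frac{1388172}{115176961105}} = \sqrt{\frac{12567188578700588}{115176961105}} = \frac{14 \sqrt{7384951990449989058758315}}{115176961105}$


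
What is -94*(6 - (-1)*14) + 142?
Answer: -1738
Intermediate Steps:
-94*(6 - (-1)*14) + 142 = -94*(6 - 1*(-14)) + 142 = -94*(6 + 14) + 142 = -94*20 + 142 = -1880 + 142 = -1738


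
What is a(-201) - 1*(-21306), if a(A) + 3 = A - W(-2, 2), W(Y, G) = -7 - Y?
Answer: 21107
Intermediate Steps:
a(A) = 2 + A (a(A) = -3 + (A - (-7 - 1*(-2))) = -3 + (A - (-7 + 2)) = -3 + (A - 1*(-5)) = -3 + (A + 5) = -3 + (5 + A) = 2 + A)
a(-201) - 1*(-21306) = (2 - 201) - 1*(-21306) = -199 + 21306 = 21107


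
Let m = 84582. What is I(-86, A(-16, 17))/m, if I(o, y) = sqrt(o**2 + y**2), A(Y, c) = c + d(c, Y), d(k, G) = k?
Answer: sqrt(2138)/42291 ≈ 0.0010933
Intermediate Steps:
A(Y, c) = 2*c (A(Y, c) = c + c = 2*c)
I(-86, A(-16, 17))/m = sqrt((-86)**2 + (2*17)**2)/84582 = sqrt(7396 + 34**2)*(1/84582) = sqrt(7396 + 1156)*(1/84582) = sqrt(8552)*(1/84582) = (2*sqrt(2138))*(1/84582) = sqrt(2138)/42291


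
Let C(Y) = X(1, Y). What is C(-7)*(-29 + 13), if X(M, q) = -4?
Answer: 64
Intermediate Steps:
C(Y) = -4
C(-7)*(-29 + 13) = -4*(-29 + 13) = -4*(-16) = 64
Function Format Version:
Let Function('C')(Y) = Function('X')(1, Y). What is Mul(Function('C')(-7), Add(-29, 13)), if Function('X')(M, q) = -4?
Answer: 64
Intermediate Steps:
Function('C')(Y) = -4
Mul(Function('C')(-7), Add(-29, 13)) = Mul(-4, Add(-29, 13)) = Mul(-4, -16) = 64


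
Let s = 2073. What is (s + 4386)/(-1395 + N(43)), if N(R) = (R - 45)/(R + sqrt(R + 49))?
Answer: -15831661359/3419405869 - 25836*sqrt(23)/3419405869 ≈ -4.6300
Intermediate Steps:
N(R) = (-45 + R)/(R + sqrt(49 + R))
(s + 4386)/(-1395 + N(43)) = (2073 + 4386)/(-1395 + (-45 + 43)/(43 + sqrt(49 + 43))) = 6459/(-1395 - 2/(43 + sqrt(92))) = 6459/(-1395 - 2/(43 + 2*sqrt(23)))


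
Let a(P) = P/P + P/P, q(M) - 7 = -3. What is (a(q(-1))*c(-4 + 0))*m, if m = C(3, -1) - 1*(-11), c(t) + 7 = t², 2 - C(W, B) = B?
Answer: 252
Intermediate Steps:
q(M) = 4 (q(M) = 7 - 3 = 4)
C(W, B) = 2 - B
a(P) = 2 (a(P) = 1 + 1 = 2)
c(t) = -7 + t²
m = 14 (m = (2 - 1*(-1)) - 1*(-11) = (2 + 1) + 11 = 3 + 11 = 14)
(a(q(-1))*c(-4 + 0))*m = (2*(-7 + (-4 + 0)²))*14 = (2*(-7 + (-4)²))*14 = (2*(-7 + 16))*14 = (2*9)*14 = 18*14 = 252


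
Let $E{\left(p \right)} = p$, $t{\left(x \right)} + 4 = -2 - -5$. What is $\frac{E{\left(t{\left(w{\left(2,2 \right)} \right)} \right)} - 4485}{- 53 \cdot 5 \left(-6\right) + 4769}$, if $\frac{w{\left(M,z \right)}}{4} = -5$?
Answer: $- \frac{4486}{6359} \approx -0.70546$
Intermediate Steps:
$w{\left(M,z \right)} = -20$ ($w{\left(M,z \right)} = 4 \left(-5\right) = -20$)
$t{\left(x \right)} = -1$ ($t{\left(x \right)} = -4 - -3 = -4 + \left(-2 + 5\right) = -4 + 3 = -1$)
$\frac{E{\left(t{\left(w{\left(2,2 \right)} \right)} \right)} - 4485}{- 53 \cdot 5 \left(-6\right) + 4769} = \frac{-1 - 4485}{- 53 \cdot 5 \left(-6\right) + 4769} = - \frac{4486}{\left(-53\right) \left(-30\right) + 4769} = - \frac{4486}{1590 + 4769} = - \frac{4486}{6359}$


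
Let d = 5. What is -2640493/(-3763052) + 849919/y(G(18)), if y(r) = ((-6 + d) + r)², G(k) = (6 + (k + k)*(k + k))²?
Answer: 7588022816494278825/10813932246866449868 ≈ 0.70169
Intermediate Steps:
G(k) = (6 + 4*k²)² (G(k) = (6 + (2*k)*(2*k))² = (6 + 4*k²)²)
y(r) = (-1 + r)² (y(r) = ((-6 + 5) + r)² = (-1 + r)²)
-2640493/(-3763052) + 849919/y(G(18)) = -2640493/(-3763052) + 849919/((-1 + 4*(3 + 2*18²)²)²) = -2640493*(-1/3763052) + 849919/((-1 + 4*(3 + 2*324)²)²) = 2640493/3763052 + 849919/((-1 + 4*(3 + 648)²)²) = 2640493/3763052 + 849919/((-1 + 4*651²)²) = 2640493/3763052 + 849919/((-1 + 4*423801)²) = 2640493/3763052 + 849919/((-1 + 1695204)²) = 2640493/3763052 + 849919/(1695203²) = 2640493/3763052 + 849919/2873713211209 = 7588022816494278825/10813932246866449868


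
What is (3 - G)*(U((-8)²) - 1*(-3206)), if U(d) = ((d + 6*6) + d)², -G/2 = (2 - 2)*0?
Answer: 90306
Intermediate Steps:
G = 0 (G = -2*(2 - 2)*0 = -0*0 = -2*0 = 0)
U(d) = (36 + 2*d)² (U(d) = ((d + 36) + d)² = ((36 + d) + d)² = (36 + 2*d)²)
(3 - G)*(U((-8)²) - 1*(-3206)) = (3 - 1*0)*(4*(18 + (-8)²)² - 1*(-3206)) = (3 + 0)*(4*(18 + 64)² + 3206) = 3*(4*82² + 3206) = 3*(4*6724 + 3206) = 3*(26896 + 3206) = 3*30102 = 90306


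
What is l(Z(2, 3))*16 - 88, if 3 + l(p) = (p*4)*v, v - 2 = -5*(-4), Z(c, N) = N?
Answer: 4088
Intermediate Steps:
v = 22 (v = 2 - 5*(-4) = 2 + 20 = 22)
l(p) = -3 + 88*p (l(p) = -3 + (p*4)*22 = -3 + (4*p)*22 = -3 + 88*p)
l(Z(2, 3))*16 - 88 = (-3 + 88*3)*16 - 88 = (-3 + 264)*16 - 88 = 261*16 - 88 = 4176 - 88 = 4088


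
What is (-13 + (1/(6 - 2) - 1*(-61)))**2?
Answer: 37249/16 ≈ 2328.1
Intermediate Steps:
(-13 + (1/(6 - 2) - 1*(-61)))**2 = (-13 + (1/4 + 61))**2 = (-13 + 245/4)**2 = (193/4)**2 = 37249/16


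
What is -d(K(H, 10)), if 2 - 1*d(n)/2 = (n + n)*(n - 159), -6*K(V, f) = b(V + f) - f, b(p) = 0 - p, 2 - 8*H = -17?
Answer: -1336391/576 ≈ -2320.1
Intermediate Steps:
H = 19/8 (H = ¼ - ⅛*(-17) = ¼ + 17/8 = 19/8 ≈ 2.3750)
b(p) = -p
K(V, f) = f/3 + V/6 (K(V, f) = -(-(V + f) - f)/6 = -((-V - f) - f)/6 = -(-V - 2*f)/6 = f/3 + V/6)
d(n) = 4 - 4*n*(-159 + n) (d(n) = 4 - 2*(n + n)*(n - 159) = 4 - 2*2*n*(-159 + n) = 4 - 4*n*(-159 + n))
-d(K(H, 10)) = -(4 - 4*((⅓)*10 + (⅙)*(19/8))² + 636*((⅓)*10 + (⅙)*(19/8))) = -(4 - 4*(10/3 + 19/48)² + 636*(10/3 + 19/48)) = -(4 - 4*(179/48)² + 636*(179/48)) = -(4 - 4*32041/2304 + 9487/4) = -(4 - 32041/576 + 9487/4) = -1*1336391/576 = -1336391/576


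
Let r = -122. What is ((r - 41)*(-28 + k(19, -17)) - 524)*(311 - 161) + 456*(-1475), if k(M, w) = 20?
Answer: -555600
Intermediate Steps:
((r - 41)*(-28 + k(19, -17)) - 524)*(311 - 161) + 456*(-1475) = ((-122 - 41)*(-28 + 20) - 524)*(311 - 161) + 456*(-1475) = (-163*(-8) - 524)*150 - 672600 = (1304 - 524)*150 - 672600 = 780*150 - 672600 = 117000 - 672600 = -555600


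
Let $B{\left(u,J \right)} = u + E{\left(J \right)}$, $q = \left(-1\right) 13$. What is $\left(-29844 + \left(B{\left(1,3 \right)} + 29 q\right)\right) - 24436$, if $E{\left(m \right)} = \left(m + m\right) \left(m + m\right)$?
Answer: $-54620$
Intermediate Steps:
$q = -13$
$E{\left(m \right)} = 4 m^{2}$ ($E{\left(m \right)} = 2 m 2 m = 4 m^{2}$)
$B{\left(u,J \right)} = u + 4 J^{2}$
$\left(-29844 + \left(B{\left(1,3 \right)} + 29 q\right)\right) - 24436 = \left(-29844 + \left(\left(1 + 4 \cdot 3^{2}\right) + 29 \left(-13\right)\right)\right) - 24436 = \left(-29844 + \left(\left(1 + 4 \cdot 9\right) - 377\right)\right) - 24436 = \left(-29844 + \left(\left(1 + 36\right) - 377\right)\right) - 24436 = \left(-29844 + \left(37 - 377\right)\right) - 24436 = \left(-29844 - 340\right) - 24436 = -30184 - 24436 = -54620$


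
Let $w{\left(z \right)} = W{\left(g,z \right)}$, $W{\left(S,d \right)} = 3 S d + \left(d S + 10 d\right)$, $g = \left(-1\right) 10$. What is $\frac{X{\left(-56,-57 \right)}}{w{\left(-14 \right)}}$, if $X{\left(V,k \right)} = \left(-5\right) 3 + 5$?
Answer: $- \frac{1}{42} \approx -0.02381$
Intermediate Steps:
$X{\left(V,k \right)} = -10$ ($X{\left(V,k \right)} = -15 + 5 = -10$)
$g = -10$
$W{\left(S,d \right)} = 10 d + 4 S d$ ($W{\left(S,d \right)} = 3 S d + \left(S d + 10 d\right) = 3 S d + \left(10 d + S d\right) = 10 d + 4 S d$)
$w{\left(z \right)} = - 30 z$ ($w{\left(z \right)} = 2 z \left(5 + 2 \left(-10\right)\right) = 2 z \left(5 - 20\right) = 2 z \left(-15\right) = - 30 z$)
$\frac{X{\left(-56,-57 \right)}}{w{\left(-14 \right)}} = - \frac{10}{\left(-30\right) \left(-14\right)} = - \frac{10}{420} = \left(-10\right) \frac{1}{420} = - \frac{1}{42}$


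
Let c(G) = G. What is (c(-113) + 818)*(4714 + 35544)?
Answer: 28381890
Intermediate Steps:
(c(-113) + 818)*(4714 + 35544) = (-113 + 818)*(4714 + 35544) = 705*40258 = 28381890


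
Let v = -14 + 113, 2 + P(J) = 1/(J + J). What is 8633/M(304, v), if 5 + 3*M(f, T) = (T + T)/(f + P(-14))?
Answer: -218976045/36731 ≈ -5961.6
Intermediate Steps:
P(J) = -2 + 1/(2*J) (P(J) = -2 + 1/(J + J) = -2 + 1/(2*J))
v = 99
M(f, T) = -5/3 + 2*T/(3*(-57/28 + f)) (M(f, T) = -5/3 + ((T + T)/(f + (-2 + (½)/(-14))))/3 = -5/3 + ((2*T)/(f + (-2 + (½)*(-1/14))))/3 = -5/3 + ((2*T)/(f + (-2 - 1/28)))/3 = -5/3 + ((2*T)/(f - 57/28))/3 = -5/3 + ((2*T)/(-57/28 + f))/3 = -5/3 + (2*T/(-57/28 + f))/3 = -5/3 + 2*T/(3*(-57/28 + f)))
8633/M(304, v) = 8633/(((-285 - 56*99 + 140*304)/(3*(57 - 28*304)))) = 8633/(((-285 - 5544 + 42560)/(3*(57 - 8512)))) = 8633/(((⅓)*36731/(-8455))) = 8633/(((⅓)*(-1/8455)*36731)) = 8633/(-36731/25365) = 8633*(-25365/36731) = -218976045/36731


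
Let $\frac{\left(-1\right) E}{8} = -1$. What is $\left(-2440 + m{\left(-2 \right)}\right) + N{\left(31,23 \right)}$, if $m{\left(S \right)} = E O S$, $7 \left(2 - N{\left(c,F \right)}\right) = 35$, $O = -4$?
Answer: $-2379$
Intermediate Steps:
$N{\left(c,F \right)} = -3$ ($N{\left(c,F \right)} = 2 - 5 = -3$)
$E = 8$ ($E = \left(-8\right) \left(-1\right) = 8$)
$m{\left(S \right)} = - 32 S$ ($m{\left(S \right)} = 8 \left(-4\right) S = - 32 S$)
$\left(-2440 + m{\left(-2 \right)}\right) + N{\left(31,23 \right)} = \left(-2440 - -64\right) - 3 = \left(-2440 + 64\right) - 3 = -2376 - 3 = -2379$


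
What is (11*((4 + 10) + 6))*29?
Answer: 6380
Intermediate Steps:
(11*((4 + 10) + 6))*29 = (11*(14 + 6))*29 = (11*20)*29 = 220*29 = 6380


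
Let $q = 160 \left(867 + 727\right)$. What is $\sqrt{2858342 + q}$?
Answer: $29 \sqrt{3702} \approx 1764.5$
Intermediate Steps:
$q = 255040$ ($q = 160 \cdot 1594 = 255040$)
$\sqrt{2858342 + q} = \sqrt{2858342 + 255040} = \sqrt{3113382} = 29 \sqrt{3702}$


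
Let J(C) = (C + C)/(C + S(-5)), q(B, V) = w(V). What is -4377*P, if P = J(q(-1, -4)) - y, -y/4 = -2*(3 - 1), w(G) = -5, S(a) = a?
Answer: 65655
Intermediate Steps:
q(B, V) = -5
y = 16 (y = -(-8)*(3 - 1) = -(-8)*2 = -4*(-4) = 16)
J(C) = 2*C/(-5 + C) (J(C) = (C + C)/(C - 5) = (2*C)/(-5 + C) = 2*C/(-5 + C))
P = -15 (P = 2*(-5)/(-5 - 5) - 1*16 = 2*(-5)/(-10) - 16 = 2*(-5)*(-⅒) - 16 = 1 - 16 = -15)
-4377*P = -4377*(-15) = 65655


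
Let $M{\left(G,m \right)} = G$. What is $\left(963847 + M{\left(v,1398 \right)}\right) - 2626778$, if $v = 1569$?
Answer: $-1661362$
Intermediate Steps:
$\left(963847 + M{\left(v,1398 \right)}\right) - 2626778 = \left(963847 + 1569\right) - 2626778 = 965416 - 2626778 = -1661362$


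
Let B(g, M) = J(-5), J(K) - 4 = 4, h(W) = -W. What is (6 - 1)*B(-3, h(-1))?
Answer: 40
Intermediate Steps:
J(K) = 8 (J(K) = 4 + 4 = 8)
B(g, M) = 8
(6 - 1)*B(-3, h(-1)) = (6 - 1)*8 = 5*8 = 40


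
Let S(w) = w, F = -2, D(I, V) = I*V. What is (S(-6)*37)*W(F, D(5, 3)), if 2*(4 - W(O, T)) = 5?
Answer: -333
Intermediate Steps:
W(O, T) = 3/2 (W(O, T) = 4 - ½*5 = 4 - 5/2 = 3/2)
(S(-6)*37)*W(F, D(5, 3)) = -6*37*(3/2) = -222*3/2 = -333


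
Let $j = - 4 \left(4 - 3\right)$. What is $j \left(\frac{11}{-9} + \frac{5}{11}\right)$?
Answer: $\frac{304}{99} \approx 3.0707$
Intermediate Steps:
$j = -4$ ($j = \left(-4\right) 1 = -4$)
$j \left(\frac{11}{-9} + \frac{5}{11}\right) = - 4 \left(\frac{11}{-9} + \frac{5}{11}\right) = - 4 \left(11 \left(- \frac{1}{9}\right) + 5 \cdot \frac{1}{11}\right) = - 4 \left(- \frac{11}{9} + \frac{5}{11}\right) = \left(-4\right) \left(- \frac{76}{99}\right) = \frac{304}{99}$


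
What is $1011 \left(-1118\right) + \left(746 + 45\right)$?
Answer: $-1129507$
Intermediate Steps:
$1011 \left(-1118\right) + \left(746 + 45\right) = -1130298 + 791 = -1129507$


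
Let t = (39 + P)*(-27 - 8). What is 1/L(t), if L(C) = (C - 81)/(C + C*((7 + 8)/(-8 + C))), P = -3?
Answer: 43855/47233 ≈ 0.92848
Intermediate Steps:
t = -1260 (t = (39 - 3)*(-27 - 8) = 36*(-35) = -1260)
L(C) = (-81 + C)/(C + 15*C/(-8 + C)) (L(C) = (-81 + C)/(C + C*(15/(-8 + C))) = (-81 + C)/(C + 15*C/(-8 + C)))
1/L(t) = 1/((648 + (-1260)² - 89*(-1260))/((-1260)*(7 - 1260))) = 1/(-1/1260*(648 + 1587600 + 112140)/(-1253)) = 1/(-1/1260*(-1/1253)*1700388) = 1/(47233/43855) = 43855/47233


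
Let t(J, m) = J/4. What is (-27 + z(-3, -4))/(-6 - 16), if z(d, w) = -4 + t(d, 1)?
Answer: 127/88 ≈ 1.4432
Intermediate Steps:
t(J, m) = J/4 (t(J, m) = J*(¼) = J/4)
z(d, w) = -4 + d/4
(-27 + z(-3, -4))/(-6 - 16) = (-27 + (-4 + (¼)*(-3)))/(-6 - 16) = (-27 + (-4 - ¾))/(-22) = (-27 - 19/4)*(-1/22) = -127/4*(-1/22) = 127/88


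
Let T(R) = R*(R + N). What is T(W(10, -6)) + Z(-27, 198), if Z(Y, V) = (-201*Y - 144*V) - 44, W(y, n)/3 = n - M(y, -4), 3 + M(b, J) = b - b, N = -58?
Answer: -22526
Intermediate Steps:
M(b, J) = -3 (M(b, J) = -3 + (b - b) = -3 + 0 = -3)
W(y, n) = 9 + 3*n (W(y, n) = 3*(n - 1*(-3)) = 3*(n + 3) = 3*(3 + n) = 9 + 3*n)
T(R) = R*(-58 + R) (T(R) = R*(R - 58) = R*(-58 + R))
Z(Y, V) = -44 - 201*Y - 144*V
T(W(10, -6)) + Z(-27, 198) = (9 + 3*(-6))*(-58 + (9 + 3*(-6))) + (-44 - 201*(-27) - 144*198) = (9 - 18)*(-58 + (9 - 18)) + (-44 + 5427 - 28512) = -9*(-58 - 9) - 23129 = -9*(-67) - 23129 = 603 - 23129 = -22526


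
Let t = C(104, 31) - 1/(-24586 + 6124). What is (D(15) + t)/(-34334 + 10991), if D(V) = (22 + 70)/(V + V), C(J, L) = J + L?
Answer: -4248313/718264110 ≈ -0.0059147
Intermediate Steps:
D(V) = 46/V (D(V) = 92/((2*V)) = 92*(1/(2*V)) = 46/V)
t = 2492371/18462 (t = (104 + 31) - 1/(-24586 + 6124) = 135 - 1/(-18462) = 135 - 1*(-1/18462) = 135 + 1/18462 = 2492371/18462 ≈ 135.00)
(D(15) + t)/(-34334 + 10991) = (46/15 + 2492371/18462)/(-34334 + 10991) = (46*(1/15) + 2492371/18462)/(-23343) = (46/15 + 2492371/18462)*(-1/23343) = (4248313/30770)*(-1/23343) = -4248313/718264110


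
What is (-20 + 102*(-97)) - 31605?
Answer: -41519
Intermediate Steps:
(-20 + 102*(-97)) - 31605 = (-20 - 9894) - 31605 = -9914 - 31605 = -41519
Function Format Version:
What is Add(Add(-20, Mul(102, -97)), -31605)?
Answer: -41519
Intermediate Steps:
Add(Add(-20, Mul(102, -97)), -31605) = Add(Add(-20, -9894), -31605) = Add(-9914, -31605) = -41519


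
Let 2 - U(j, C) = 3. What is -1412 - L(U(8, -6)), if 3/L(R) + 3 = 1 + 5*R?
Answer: -9881/7 ≈ -1411.6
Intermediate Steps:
U(j, C) = -1 (U(j, C) = 2 - 1*3 = 2 - 3 = -1)
L(R) = 3/(-2 + 5*R) (L(R) = 3/(-3 + (1 + 5*R)) = 3/(-2 + 5*R))
-1412 - L(U(8, -6)) = -1412 - 3/(-2 + 5*(-1)) = -1412 - 3/(-2 - 5) = -1412 - 3/(-7) = -1412 - 3*(-1)/7 = -1412 - 1*(-3/7) = -1412 + 3/7 = -9881/7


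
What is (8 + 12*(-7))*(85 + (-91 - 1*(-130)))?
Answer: -9424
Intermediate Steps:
(8 + 12*(-7))*(85 + (-91 - 1*(-130))) = (8 - 84)*(85 + (-91 + 130)) = -76*(85 + 39) = -76*124 = -9424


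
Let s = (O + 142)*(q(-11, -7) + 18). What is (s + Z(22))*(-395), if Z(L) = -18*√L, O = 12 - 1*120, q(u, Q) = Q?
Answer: -147730 + 7110*√22 ≈ -1.1438e+5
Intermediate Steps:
O = -108 (O = 12 - 120 = -108)
s = 374 (s = (-108 + 142)*(-7 + 18) = 34*11 = 374)
(s + Z(22))*(-395) = (374 - 18*√22)*(-395) = -147730 + 7110*√22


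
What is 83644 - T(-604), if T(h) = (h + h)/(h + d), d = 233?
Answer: 31030716/371 ≈ 83641.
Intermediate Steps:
T(h) = 2*h/(233 + h) (T(h) = (h + h)/(h + 233) = (2*h)/(233 + h) = 2*h/(233 + h))
83644 - T(-604) = 83644 - 2*(-604)/(233 - 604) = 83644 - 2*(-604)/(-371) = 83644 - 2*(-604)*(-1)/371 = 83644 - 1*1208/371 = 83644 - 1208/371 = 31030716/371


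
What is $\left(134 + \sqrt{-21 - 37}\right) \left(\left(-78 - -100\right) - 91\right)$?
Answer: $-9246 - 69 i \sqrt{58} \approx -9246.0 - 525.49 i$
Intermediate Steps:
$\left(134 + \sqrt{-21 - 37}\right) \left(\left(-78 - -100\right) - 91\right) = \left(134 + \sqrt{-58}\right) \left(\left(-78 + 100\right) - 91\right) = \left(134 + i \sqrt{58}\right) \left(22 - 91\right) = \left(134 + i \sqrt{58}\right) \left(-69\right) = -9246 - 69 i \sqrt{58}$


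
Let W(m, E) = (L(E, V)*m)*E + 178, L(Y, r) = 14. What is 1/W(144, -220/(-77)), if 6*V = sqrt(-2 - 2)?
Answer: 1/5938 ≈ 0.00016841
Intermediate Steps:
V = I/3 (V = sqrt(-2 - 2)/6 = sqrt(-4)/6 = (2*I)/6 = I/3 ≈ 0.33333*I)
W(m, E) = 178 + 14*E*m (W(m, E) = (14*m)*E + 178 = 14*E*m + 178 = 178 + 14*E*m)
1/W(144, -220/(-77)) = 1/(178 + 14*(-220/(-77))*144) = 1/(178 + 14*(-220*(-1/77))*144) = 1/(178 + 14*(20/7)*144) = 1/(178 + 5760) = 1/5938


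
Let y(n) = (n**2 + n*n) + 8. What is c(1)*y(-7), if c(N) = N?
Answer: 106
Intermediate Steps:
y(n) = 8 + 2*n**2 (y(n) = (n**2 + n**2) + 8 = 2*n**2 + 8 = 8 + 2*n**2)
c(1)*y(-7) = 1*(8 + 2*(-7)**2) = 1*(8 + 2*49) = 1*(8 + 98) = 1*106 = 106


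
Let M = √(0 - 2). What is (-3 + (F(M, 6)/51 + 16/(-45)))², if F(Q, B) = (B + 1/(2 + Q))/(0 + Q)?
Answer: (-22485631*I + 53758952*√2)/(2340900*(-I + 2*√2)) ≈ 11.274 + 0.58988*I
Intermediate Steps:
M = I*√2 (M = √(-2) = I*√2 ≈ 1.4142*I)
F(Q, B) = (B + 1/(2 + Q))/Q
(-3 + (F(M, 6)/51 + 16/(-45)))² = (-3 + (((1 + 2*6 + 6*(I*√2))/(((I*√2))*(2 + I*√2)))/51 + 16/(-45)))² = (-3 + (((-I*√2/2)*(1 + 12 + 6*I*√2)/(2 + I*√2))*(1/51) + 16*(-1/45)))² = (-3 + (((-I*√2/2)*(13 + 6*I*√2)/(2 + I*√2))*(1/51) - 16/45))² = (-3 + (-I*√2*(13 + 6*I*√2)/(2*(2 + I*√2))*(1/51) - 16/45))² = (-3 + (-I*√2*(13 + 6*I*√2)/(102*(2 + I*√2)) - 16/45))² = (-3 + (-16/45 - I*√2*(13 + 6*I*√2)/(102*(2 + I*√2))))² = (-151/45 - I*√2*(13 + 6*I*√2)/(102*(2 + I*√2)))²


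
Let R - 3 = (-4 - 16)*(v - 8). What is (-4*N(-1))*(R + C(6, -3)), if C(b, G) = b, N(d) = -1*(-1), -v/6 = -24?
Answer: 10844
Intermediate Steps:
v = 144 (v = -6*(-24) = 144)
N(d) = 1
R = -2717 (R = 3 + (-4 - 16)*(144 - 8) = 3 - 20*136 = 3 - 2720 = -2717)
(-4*N(-1))*(R + C(6, -3)) = (-4*1)*(-2717 + 6) = -4*(-2711) = 10844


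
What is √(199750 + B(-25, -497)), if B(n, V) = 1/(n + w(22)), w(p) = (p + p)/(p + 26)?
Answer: √57727738/17 ≈ 446.93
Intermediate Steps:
w(p) = 2*p/(26 + p) (w(p) = (2*p)/(26 + p) = 2*p/(26 + p))
B(n, V) = 1/(11/12 + n) (B(n, V) = 1/(n + 2*22/(26 + 22)) = 1/(n + 2*22/48) = 1/(n + 2*22*(1/48)) = 1/(n + 11/12) = 1/(11/12 + n))
√(199750 + B(-25, -497)) = √(199750 + 12/(11 + 12*(-25))) = √(199750 + 12/(11 - 300)) = √(199750 + 12/(-289)) = √(199750 + 12*(-1/289)) = √(199750 - 12/289) = √(57727738/289) = √57727738/17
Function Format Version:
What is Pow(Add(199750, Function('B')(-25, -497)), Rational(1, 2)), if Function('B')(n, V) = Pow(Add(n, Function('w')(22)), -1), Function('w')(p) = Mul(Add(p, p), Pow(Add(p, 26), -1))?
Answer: Mul(Rational(1, 17), Pow(57727738, Rational(1, 2))) ≈ 446.93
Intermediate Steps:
Function('w')(p) = Mul(2, p, Pow(Add(26, p), -1)) (Function('w')(p) = Mul(Mul(2, p), Pow(Add(26, p), -1)) = Mul(2, p, Pow(Add(26, p), -1)))
Function('B')(n, V) = Pow(Add(Rational(11, 12), n), -1) (Function('B')(n, V) = Pow(Add(n, Mul(2, 22, Pow(Add(26, 22), -1))), -1) = Pow(Add(n, Mul(2, 22, Pow(48, -1))), -1) = Pow(Add(n, Mul(2, 22, Rational(1, 48))), -1) = Pow(Add(n, Rational(11, 12)), -1) = Pow(Add(Rational(11, 12), n), -1))
Pow(Add(199750, Function('B')(-25, -497)), Rational(1, 2)) = Pow(Add(199750, Mul(12, Pow(Add(11, Mul(12, -25)), -1))), Rational(1, 2)) = Pow(Add(199750, Mul(12, Pow(Add(11, -300), -1))), Rational(1, 2)) = Pow(Add(199750, Mul(12, Pow(-289, -1))), Rational(1, 2)) = Pow(Add(199750, Mul(12, Rational(-1, 289))), Rational(1, 2)) = Pow(Add(199750, Rational(-12, 289)), Rational(1, 2)) = Pow(Rational(57727738, 289), Rational(1, 2)) = Mul(Rational(1, 17), Pow(57727738, Rational(1, 2)))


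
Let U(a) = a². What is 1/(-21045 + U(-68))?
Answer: -1/16421 ≈ -6.0898e-5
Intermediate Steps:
1/(-21045 + U(-68)) = 1/(-21045 + (-68)²) = 1/(-21045 + 4624) = 1/(-16421) = -1/16421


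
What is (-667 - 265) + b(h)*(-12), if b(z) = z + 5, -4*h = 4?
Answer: -980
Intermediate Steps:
h = -1 (h = -¼*4 = -1)
b(z) = 5 + z
(-667 - 265) + b(h)*(-12) = (-667 - 265) + (5 - 1)*(-12) = -932 + 4*(-12) = -932 - 48 = -980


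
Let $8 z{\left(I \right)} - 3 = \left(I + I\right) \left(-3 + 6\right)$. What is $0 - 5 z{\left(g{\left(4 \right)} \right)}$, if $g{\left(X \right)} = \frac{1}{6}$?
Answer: $- \frac{5}{2} \approx -2.5$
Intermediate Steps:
$g{\left(X \right)} = \frac{1}{6}$
$z{\left(I \right)} = \frac{3}{8} + \frac{3 I}{4}$ ($z{\left(I \right)} = \frac{3}{8} + \frac{\left(I + I\right) \left(-3 + 6\right)}{8} = \frac{3}{8} + \frac{2 I 3}{8} = \frac{3}{8} + \frac{6 I}{8} = \frac{3}{8} + \frac{3 I}{4}$)
$0 - 5 z{\left(g{\left(4 \right)} \right)} = 0 - 5 \left(\frac{3}{8} + \frac{3}{4} \cdot \frac{1}{6}\right) = 0 - 5 \left(\frac{3}{8} + \frac{1}{8}\right) = 0 - \frac{5}{2} = - \frac{5}{2}$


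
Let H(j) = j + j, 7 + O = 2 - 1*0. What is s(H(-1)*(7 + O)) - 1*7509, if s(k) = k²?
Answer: -7493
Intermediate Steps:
O = -5 (O = -7 + (2 - 1*0) = -7 + (2 + 0) = -7 + 2 = -5)
H(j) = 2*j
s(H(-1)*(7 + O)) - 1*7509 = ((2*(-1))*(7 - 5))² - 1*7509 = (-2*2)² - 7509 = (-4)² - 7509 = 16 - 7509 = -7493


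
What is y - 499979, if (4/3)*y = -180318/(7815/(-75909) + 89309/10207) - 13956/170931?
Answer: -131215657886587381957/254481661653968 ≈ -5.1562e+5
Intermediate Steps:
y = -3980171174498115285/254481661653968 (y = 3*(-180318/(7815/(-75909) + 89309/10207) - 13956/170931)/4 = 3*(-180318/(7815*(-1/75909) + 89309*(1/10207)) - 13956*1/170931)/4 = 3*(-180318/(-2605/25303 + 89309/10207) - 4652/56977)/4 = 3*(-180318/2233196392/258267721 - 4652/56977)/4 = 3*(-180318*258267721/2233196392 - 4652/56977)/4 = 3*(-23285159457639/1116598196 - 4652/56977)/4 = (¾)*(-1326723724832705095/63620415413492) = -3980171174498115285/254481661653968 ≈ -15640.)
y - 499979 = -3980171174498115285/254481661653968 - 499979 = -131215657886587381957/254481661653968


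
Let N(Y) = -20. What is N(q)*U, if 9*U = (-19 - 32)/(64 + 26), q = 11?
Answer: 34/27 ≈ 1.2593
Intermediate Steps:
U = -17/270 (U = ((-19 - 32)/(64 + 26))/9 = (-51/90)/9 = (-51*1/90)/9 = (1/9)*(-17/30) = -17/270 ≈ -0.062963)
N(q)*U = -20*(-17/270) = 34/27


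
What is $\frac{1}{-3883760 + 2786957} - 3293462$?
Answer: $- \frac{3612279001987}{1096803} \approx -3.2935 \cdot 10^{6}$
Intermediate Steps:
$\frac{1}{-3883760 + 2786957} - 3293462 = \frac{1}{-1096803} - 3293462 = - \frac{1}{1096803} - 3293462 = - \frac{3612279001987}{1096803}$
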